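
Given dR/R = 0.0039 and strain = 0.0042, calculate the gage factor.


GF = (dR/R) / epsilon
= 0.0039 / 0.0042
= 0.9286

0.9286


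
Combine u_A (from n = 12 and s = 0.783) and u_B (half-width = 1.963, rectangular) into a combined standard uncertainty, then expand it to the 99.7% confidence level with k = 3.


u_A = s / sqrt(n) = 0.783 / sqrt(12) = 0.22603263
u_B = half_width / sqrt(3) = 1.963 / sqrt(3) = 1.1333386
uc = sqrt(u_A^2 + u_B^2) = sqrt(0.22603263^2 + 1.1333386^2) = 1.1556587
U = k * uc = 3 * 1.1556587
U = 3.4670

3.4670


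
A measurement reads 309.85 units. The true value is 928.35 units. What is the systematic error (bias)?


Systematic error = measured - true
= 309.85 - 928.35
= -618.5000

-618.5000


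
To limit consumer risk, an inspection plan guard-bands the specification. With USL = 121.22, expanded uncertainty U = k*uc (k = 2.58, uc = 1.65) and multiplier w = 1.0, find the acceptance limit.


U = k * uc = 2.58 * 1.65 = 4.257
guard band g = w * U = 1.0 * 4.257 = 4.257
AL = USL - g = 121.22 - 4.257
AL = 116.9630

116.9630


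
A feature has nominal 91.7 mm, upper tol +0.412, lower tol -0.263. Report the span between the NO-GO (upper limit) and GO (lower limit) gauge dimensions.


GO = nominal - lower_tol (smallest hole = maximum material condition)
GO = 91.7 - 0.263 = 91.437
NO-GO = nominal + upper_tol (largest hole = least material condition)
NO-GO = 91.7 + 0.412 = 92.112
spread = NO-GO - GO = 92.112 - 91.437 = 0.6750

0.6750


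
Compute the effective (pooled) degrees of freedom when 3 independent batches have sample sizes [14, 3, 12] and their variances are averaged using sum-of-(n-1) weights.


nu = sum_i (n_i - 1)
nu = ((14 - 1) + (3 - 1) + (12 - 1))
nu = 13 + 2 + 11
nu = 26

26


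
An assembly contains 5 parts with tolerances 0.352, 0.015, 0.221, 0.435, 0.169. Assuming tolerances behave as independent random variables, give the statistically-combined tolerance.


RSS = sqrt(0.352^2 + 0.015^2 + 0.221^2 + 0.435^2 + 0.169^2)
= sqrt(0.390756)
= 0.6251

0.6251


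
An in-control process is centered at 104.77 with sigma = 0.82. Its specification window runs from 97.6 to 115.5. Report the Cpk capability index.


Cpu = (USL - mean) / (3*sigma) = (115.5 - 104.77) / (3*0.82) = 4.3618
Cpl = (mean - LSL) / (3*sigma) = (104.77 - 97.6) / (3*0.82) = 2.9146
Cpk = min(Cpu, Cpl) = 2.9146

2.9146


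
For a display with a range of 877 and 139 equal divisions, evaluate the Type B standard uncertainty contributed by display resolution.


resolution = range / divisions
resolution = 877 / 139 = 6.3093525
u_res = resolution / (2*sqrt(3))
u_res = 6.3093525 / 3.4641016
u_res = 1.8214

1.8214


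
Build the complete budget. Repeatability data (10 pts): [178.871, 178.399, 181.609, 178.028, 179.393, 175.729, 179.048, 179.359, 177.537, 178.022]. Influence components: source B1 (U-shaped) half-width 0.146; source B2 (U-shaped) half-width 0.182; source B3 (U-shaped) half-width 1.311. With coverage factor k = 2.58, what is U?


mean = (178.871 + 178.399 + 181.609 + 178.028 + 179.393 + 175.729 + 179.048 + 179.359 + 177.537 + 178.022) / 10 = 178.5995
s = sqrt(sum((x - mean)^2)/(n-1)) = 1.5131803
u_A = s / sqrt(n) = 1.5131803 / sqrt(10) = 0.47850963
u_B1 = 0.146 / sqrt(2) = 0.10323759
u_B2 = 0.182 / sqrt(2) = 0.12869343
u_B3 = 1.311 / sqrt(2) = 0.92701699
uc = sqrt(0.47850963^2 + 0.10323759^2 + 0.12869343^2 + 0.92701699^2) = 1.0561969
U = k * uc = 2.58 * 1.0561969
U = 2.7250

2.7250


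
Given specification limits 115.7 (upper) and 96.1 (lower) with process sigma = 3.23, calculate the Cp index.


Cp = (USL - LSL) / (6 * sigma)
= (115.7 - 96.1) / (6 * 3.23)
= 19.6000 / 19.3800
= 1.0114

1.0114


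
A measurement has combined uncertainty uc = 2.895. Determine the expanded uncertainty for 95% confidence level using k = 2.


U = k * uc
U = 2 * 2.895
U = 5.7900

5.7900


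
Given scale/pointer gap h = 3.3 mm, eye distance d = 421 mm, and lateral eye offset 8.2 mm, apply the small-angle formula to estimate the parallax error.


error = h * offset / d
= 3.3 * 8.2 / 421
= 0.0643

0.0643


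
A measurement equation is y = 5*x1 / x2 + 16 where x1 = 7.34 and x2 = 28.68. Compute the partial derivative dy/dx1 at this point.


y = 5*x1 / x2 + 16
dy/dx1 = 5/x2
Evaluate at x2 = 28.68: c1 = 5 / 28.68
c1 = 0.1743

0.1743


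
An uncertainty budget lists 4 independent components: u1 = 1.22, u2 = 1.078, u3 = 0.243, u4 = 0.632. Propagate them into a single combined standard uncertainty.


uc = sqrt(1.22^2 + 1.078^2 + 0.243^2 + 0.632^2)
uc = sqrt(3.108957)
uc = 1.7632

1.7632


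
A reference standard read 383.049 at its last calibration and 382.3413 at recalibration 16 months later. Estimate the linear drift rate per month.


rate = (v2 - v1) / months
= (382.3413 - 383.049) / 16
= -0.7077 / 16
= -0.0442

-0.0442


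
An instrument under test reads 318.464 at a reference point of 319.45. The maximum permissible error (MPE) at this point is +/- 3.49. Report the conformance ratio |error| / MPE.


e = indication - reference = 318.464 - 319.45 = -0.9860
|e| = 0.9860
ratio = |e| / MPE = 0.9860 / 3.49
ratio = 0.2825

0.2825


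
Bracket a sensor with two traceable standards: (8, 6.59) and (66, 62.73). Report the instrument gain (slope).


slope = (y2 - y1) / (x2 - x1)
= (62.73 - 6.59) / (66 - 8)
= 56.1400 / 58
= 0.9679

0.9679


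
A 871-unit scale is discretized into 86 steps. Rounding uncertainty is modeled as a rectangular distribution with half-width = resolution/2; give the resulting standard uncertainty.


resolution = range / divisions
resolution = 871 / 86 = 10.127907
u_res = resolution / (2*sqrt(3))
u_res = 10.127907 / 3.4641016
u_res = 2.9237

2.9237


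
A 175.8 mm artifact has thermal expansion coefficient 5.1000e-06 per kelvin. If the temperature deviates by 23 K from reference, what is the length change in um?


dL = L * alpha * dT
= 175.8 * 5.1000e-06 * 23
= 0.0206213 mm
dL_um = 0.0206213 * 1000 = 20.6213 um

20.6213


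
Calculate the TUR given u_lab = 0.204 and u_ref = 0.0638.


TUR = u_lab / u_ref
= 0.204 / 0.0638
= 3.1975

3.1975


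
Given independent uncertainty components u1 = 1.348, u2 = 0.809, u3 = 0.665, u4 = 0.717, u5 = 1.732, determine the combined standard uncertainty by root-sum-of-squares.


uc = sqrt(1.348^2 + 0.809^2 + 0.665^2 + 0.717^2 + 1.732^2)
uc = sqrt(6.427723)
uc = 2.5353

2.5353


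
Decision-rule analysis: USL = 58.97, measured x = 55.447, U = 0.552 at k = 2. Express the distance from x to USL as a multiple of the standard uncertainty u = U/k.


u = U / k = 0.552 / 2 = 0.276
margin = |USL - x| = |58.97 - 55.447| = 3.523
z = margin / u = 3.523 / 0.276
z = 12.7645

12.7645


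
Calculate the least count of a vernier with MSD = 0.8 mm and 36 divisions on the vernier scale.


LC = MSD / n_div
= 0.8 / 36
= 0.0222

0.0222


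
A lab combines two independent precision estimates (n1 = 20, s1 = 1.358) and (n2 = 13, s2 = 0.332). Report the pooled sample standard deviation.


s_p = sqrt(((n1-1)*s1^2 + (n2-1)*s2^2) / (n1+n2-2))
numerator = (20-1)*1.358^2 + (13-1)*0.332^2 = 35.039116 + 1.322688 = 36.361804
denominator = 20 + 13 - 2 = 31
s_p^2 = 36.361804 / 31 = 1.1729614
s_p = sqrt(1.1729614) = 1.0830

1.0830


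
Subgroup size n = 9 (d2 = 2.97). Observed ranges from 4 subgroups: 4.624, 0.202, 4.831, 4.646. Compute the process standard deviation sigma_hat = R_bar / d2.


R_bar = (4.624 + 0.202 + 4.831 + 4.646) / 4
R_bar = 14.303 / 4 = 3.57575
sigma_hat = R_bar / d2 = 3.57575 / 2.97 = 1.2040

1.2040


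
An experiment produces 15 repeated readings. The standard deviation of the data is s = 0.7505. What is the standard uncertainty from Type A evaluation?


u_A = s / sqrt(n)
u_A = 0.7505 / sqrt(15)
u_A = 0.7505 / 3.8729833
u_A = 0.1938

0.1938


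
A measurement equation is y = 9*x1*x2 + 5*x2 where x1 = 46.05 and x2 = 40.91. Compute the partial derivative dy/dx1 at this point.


y = 9*x1*x2 + 5*x2
dy/dx1 = 9*x2
Evaluate at x2 = 40.91: c1 = 9 * 40.91
c1 = 368.1900

368.1900


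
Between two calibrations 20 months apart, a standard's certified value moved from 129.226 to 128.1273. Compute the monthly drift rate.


rate = (v2 - v1) / months
= (128.1273 - 129.226) / 20
= -1.0987 / 20
= -0.0549

-0.0549


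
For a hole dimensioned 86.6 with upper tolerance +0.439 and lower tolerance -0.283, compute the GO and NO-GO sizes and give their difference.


GO = nominal - lower_tol (smallest hole = maximum material condition)
GO = 86.6 - 0.283 = 86.317
NO-GO = nominal + upper_tol (largest hole = least material condition)
NO-GO = 86.6 + 0.439 = 87.039
spread = NO-GO - GO = 87.039 - 86.317 = 0.7220

0.7220


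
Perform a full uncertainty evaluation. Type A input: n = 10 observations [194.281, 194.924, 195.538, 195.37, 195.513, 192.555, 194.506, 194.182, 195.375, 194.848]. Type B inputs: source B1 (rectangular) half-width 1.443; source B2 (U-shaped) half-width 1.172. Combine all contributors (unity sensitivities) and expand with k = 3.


mean = (194.281 + 194.924 + 195.538 + 195.37 + 195.513 + 192.555 + 194.506 + 194.182 + 195.375 + 194.848) / 10 = 194.7092
s = sqrt(sum((x - mean)^2)/(n-1)) = 0.90808208
u_A = s / sqrt(n) = 0.90808208 / sqrt(10) = 0.28716077
u_B1 = 1.443 / sqrt(3) = 0.83311644
u_B2 = 1.172 / sqrt(2) = 0.82872915
uc = sqrt(0.28716077^2 + 0.83311644^2 + 0.82872915^2) = 1.2096844
U = k * uc = 3 * 1.2096844
U = 3.6291

3.6291


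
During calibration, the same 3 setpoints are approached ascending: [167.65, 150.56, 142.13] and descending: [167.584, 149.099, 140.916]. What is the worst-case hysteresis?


|167.65 - 167.584| = 0.0660
|150.56 - 149.099| = 1.4610
|142.13 - 140.916| = 1.2140
hysteresis = max(diffs) = 1.4610

1.4610


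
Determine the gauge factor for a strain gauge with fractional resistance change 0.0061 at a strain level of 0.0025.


GF = (dR/R) / epsilon
= 0.0061 / 0.0025
= 2.4400

2.4400


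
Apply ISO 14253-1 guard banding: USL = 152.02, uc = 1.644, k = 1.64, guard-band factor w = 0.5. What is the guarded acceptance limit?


U = k * uc = 1.64 * 1.644 = 2.69616
guard band g = w * U = 0.5 * 2.69616 = 1.34808
AL = USL - g = 152.02 - 1.34808
AL = 150.6719

150.6719


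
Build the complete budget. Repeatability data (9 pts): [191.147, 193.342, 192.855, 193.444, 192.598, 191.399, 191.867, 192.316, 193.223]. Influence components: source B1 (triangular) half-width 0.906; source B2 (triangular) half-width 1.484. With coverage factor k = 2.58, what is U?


mean = (191.147 + 193.342 + 192.855 + 193.444 + 192.598 + 191.399 + 191.867 + 192.316 + 193.223) / 9 = 192.4656667
s = sqrt(sum((x - mean)^2)/(n-1)) = 0.84596129
u_A = s / sqrt(n) = 0.84596129 / sqrt(9) = 0.2819871
u_B1 = 0.906 / sqrt(6) = 0.36987295
u_B2 = 1.484 / sqrt(6) = 0.60584046
uc = sqrt(0.2819871^2 + 0.36987295^2 + 0.60584046^2) = 0.7637836
U = k * uc = 2.58 * 0.7637836
U = 1.9706

1.9706


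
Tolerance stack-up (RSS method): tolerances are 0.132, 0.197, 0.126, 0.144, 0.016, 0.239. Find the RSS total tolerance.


RSS = sqrt(0.132^2 + 0.197^2 + 0.126^2 + 0.144^2 + 0.016^2 + 0.239^2)
= sqrt(0.150222)
= 0.3876

0.3876


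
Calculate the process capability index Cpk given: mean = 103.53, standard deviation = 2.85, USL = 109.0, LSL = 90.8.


Cpu = (USL - mean) / (3*sigma) = (109.0 - 103.53) / (3*2.85) = 0.6398
Cpl = (mean - LSL) / (3*sigma) = (103.53 - 90.8) / (3*2.85) = 1.4889
Cpk = min(Cpu, Cpl) = 0.6398

0.6398


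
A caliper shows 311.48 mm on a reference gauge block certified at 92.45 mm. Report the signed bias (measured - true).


Systematic error = measured - true
= 311.48 - 92.45
= 219.0300

219.0300


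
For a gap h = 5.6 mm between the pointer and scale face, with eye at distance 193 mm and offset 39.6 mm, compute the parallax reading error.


error = h * offset / d
= 5.6 * 39.6 / 193
= 1.1490

1.1490


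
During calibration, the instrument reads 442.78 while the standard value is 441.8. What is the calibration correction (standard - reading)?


Correction = standard - reading
= 441.8 - 442.78
= -0.9800

-0.9800


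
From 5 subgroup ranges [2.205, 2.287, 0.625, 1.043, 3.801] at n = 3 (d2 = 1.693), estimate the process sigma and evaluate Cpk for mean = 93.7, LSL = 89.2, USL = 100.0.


R_bar = (2.205 + 2.287 + 0.625 + 1.043 + 3.801) / 5 = 1.9922
sigma = R_bar / d2 = 1.9922 / 1.693 = 1.1767277
Cp = (USL - LSL)/(6*sigma) = (100.0 - 89.2)/(6*1.1767277) = 1.5297
Cpu = (100.0 - 93.7)/(3*1.1767277) = 1.7846
Cpl = (93.7 - 89.2)/(3*1.1767277) = 1.2747
Cpk = min(Cpu, Cpl) = 1.2747

1.2747


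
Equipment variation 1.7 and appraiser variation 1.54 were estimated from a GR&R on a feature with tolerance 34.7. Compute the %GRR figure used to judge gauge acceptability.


GRR = sqrt(EV^2 + AV^2) = sqrt(1.7^2 + 1.54^2) = 2.2938178
%GRR = GRR / tol * 100 = 2.2938178 / 34.7 * 100
%GRR = 6.6104

6.6104


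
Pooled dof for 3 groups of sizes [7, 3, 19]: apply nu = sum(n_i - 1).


nu = sum_i (n_i - 1)
nu = ((7 - 1) + (3 - 1) + (19 - 1))
nu = 6 + 2 + 18
nu = 26

26


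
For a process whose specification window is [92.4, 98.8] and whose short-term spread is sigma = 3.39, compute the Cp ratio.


Cp = (USL - LSL) / (6 * sigma)
= (98.8 - 92.4) / (6 * 3.39)
= 6.4000 / 20.3400
= 0.3147

0.3147


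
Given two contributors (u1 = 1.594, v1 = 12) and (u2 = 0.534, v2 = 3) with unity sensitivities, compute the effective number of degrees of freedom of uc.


uc = sqrt(u1^2 + u2^2) = sqrt(1.594^2 + 0.534^2) = 1.6810687
v_eff = uc^4 / (u1^4/v1 + u2^4/v2)
= 1.6810687^4 / (1.594^4/12 + 0.534^4/3)
= 7.9862306 / 0.56509195
v_eff = 14.1326

14.1326


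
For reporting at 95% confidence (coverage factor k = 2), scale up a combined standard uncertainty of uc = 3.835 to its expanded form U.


U = k * uc
U = 2 * 3.835
U = 7.6700

7.6700


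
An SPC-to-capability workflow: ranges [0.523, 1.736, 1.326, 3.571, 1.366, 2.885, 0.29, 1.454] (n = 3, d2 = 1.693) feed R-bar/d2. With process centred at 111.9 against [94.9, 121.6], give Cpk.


R_bar = (0.523 + 1.736 + 1.326 + 3.571 + 1.366 + 2.885 + 0.29 + 1.454) / 8 = 1.643875
sigma = R_bar / d2 = 1.643875 / 1.693 = 0.97098346
Cp = (USL - LSL)/(6*sigma) = (121.6 - 94.9)/(6*0.97098346) = 4.5830
Cpu = (121.6 - 111.9)/(3*0.97098346) = 3.3300
Cpl = (111.9 - 94.9)/(3*0.97098346) = 5.8360
Cpk = min(Cpu, Cpl) = 3.3300

3.3300


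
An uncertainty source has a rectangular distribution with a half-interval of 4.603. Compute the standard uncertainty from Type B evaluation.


u_B = half_width / sqrt(3)
u_B = 4.603 / 1.7320508
u_B = 2.6575

2.6575


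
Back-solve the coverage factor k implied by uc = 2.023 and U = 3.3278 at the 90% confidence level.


k = U / uc
k = 3.3278 / 2.023
k = 1.645

1.645


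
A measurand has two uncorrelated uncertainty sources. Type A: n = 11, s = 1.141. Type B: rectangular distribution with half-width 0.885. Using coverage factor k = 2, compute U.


u_A = s / sqrt(n) = 1.141 / sqrt(11) = 0.34402444
u_B = half_width / sqrt(3) = 0.885 / sqrt(3) = 0.51095499
uc = sqrt(u_A^2 + u_B^2) = sqrt(0.34402444^2 + 0.51095499^2) = 0.61597712
U = k * uc = 2 * 0.61597712
U = 1.2320

1.2320


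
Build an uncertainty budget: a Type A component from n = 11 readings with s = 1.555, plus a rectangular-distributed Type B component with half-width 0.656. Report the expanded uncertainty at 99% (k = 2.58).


u_A = s / sqrt(n) = 1.555 / sqrt(11) = 0.46885014
u_B = half_width / sqrt(3) = 0.656 / sqrt(3) = 0.37874178
uc = sqrt(u_A^2 + u_B^2) = sqrt(0.46885014^2 + 0.37874178^2) = 0.60271535
U = k * uc = 2.58 * 0.60271535
U = 1.5550

1.5550


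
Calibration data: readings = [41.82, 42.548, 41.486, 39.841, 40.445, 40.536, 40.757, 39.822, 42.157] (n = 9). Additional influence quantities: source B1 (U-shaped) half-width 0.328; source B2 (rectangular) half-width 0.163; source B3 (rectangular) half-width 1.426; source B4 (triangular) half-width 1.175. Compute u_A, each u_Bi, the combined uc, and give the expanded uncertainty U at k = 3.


mean = (41.82 + 42.548 + 41.486 + 39.841 + 40.445 + 40.536 + 40.757 + 39.822 + 42.157) / 9 = 41.04577778
s = sqrt(sum((x - mean)^2)/(n-1)) = 0.99611894
u_A = s / sqrt(n) = 0.99611894 / sqrt(9) = 0.33203965
u_B1 = 0.328 / sqrt(2) = 0.23193102
u_B2 = 0.163 / sqrt(3) = 0.094108094
u_B3 = 1.426 / sqrt(3) = 0.82330148
u_B4 = 1.175 / sqrt(6) = 0.47969174
uc = sqrt(0.33203965^2 + 0.23193102^2 + 0.094108094^2 + 0.82330148^2 + 0.47969174^2) = 1.0396289
U = k * uc = 3 * 1.0396289
U = 3.1189

3.1189


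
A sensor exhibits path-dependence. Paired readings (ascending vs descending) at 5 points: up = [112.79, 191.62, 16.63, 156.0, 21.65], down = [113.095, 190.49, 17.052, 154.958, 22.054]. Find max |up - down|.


|112.79 - 113.095| = 0.3050
|191.62 - 190.49| = 1.1300
|16.63 - 17.052| = 0.4220
|156.0 - 154.958| = 1.0420
|21.65 - 22.054| = 0.4040
hysteresis = max(diffs) = 1.1300

1.1300


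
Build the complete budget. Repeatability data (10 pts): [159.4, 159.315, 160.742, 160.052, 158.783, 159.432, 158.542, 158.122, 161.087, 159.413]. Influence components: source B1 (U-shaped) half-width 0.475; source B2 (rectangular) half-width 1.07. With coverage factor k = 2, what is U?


mean = (159.4 + 159.315 + 160.742 + 160.052 + 158.783 + 159.432 + 158.542 + 158.122 + 161.087 + 159.413) / 10 = 159.4888
s = sqrt(sum((x - mean)^2)/(n-1)) = 0.92806475
u_A = s / sqrt(n) = 0.92806475 / sqrt(10) = 0.29347984
u_B1 = 0.475 / sqrt(2) = 0.33587572
u_B2 = 1.07 / sqrt(3) = 0.61776479
uc = sqrt(0.29347984^2 + 0.33587572^2 + 0.61776479^2) = 0.76195554
U = k * uc = 2 * 0.76195554
U = 1.5239

1.5239


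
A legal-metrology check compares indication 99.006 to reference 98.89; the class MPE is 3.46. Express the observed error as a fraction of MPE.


e = indication - reference = 99.006 - 98.89 = 0.1160
|e| = 0.1160
ratio = |e| / MPE = 0.1160 / 3.46
ratio = 0.0335

0.0335


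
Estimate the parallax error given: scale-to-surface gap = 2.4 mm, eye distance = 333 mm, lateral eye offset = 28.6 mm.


error = h * offset / d
= 2.4 * 28.6 / 333
= 0.2061

0.2061


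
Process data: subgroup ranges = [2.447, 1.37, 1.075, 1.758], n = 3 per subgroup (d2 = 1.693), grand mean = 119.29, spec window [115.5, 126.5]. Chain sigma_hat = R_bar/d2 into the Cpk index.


R_bar = (2.447 + 1.37 + 1.075 + 1.758) / 4 = 1.6625
sigma = R_bar / d2 = 1.6625 / 1.693 = 0.98198464
Cp = (USL - LSL)/(6*sigma) = (126.5 - 115.5)/(6*0.98198464) = 1.8670
Cpu = (126.5 - 119.29)/(3*0.98198464) = 2.4474
Cpl = (119.29 - 115.5)/(3*0.98198464) = 1.2865
Cpk = min(Cpu, Cpl) = 1.2865

1.2865


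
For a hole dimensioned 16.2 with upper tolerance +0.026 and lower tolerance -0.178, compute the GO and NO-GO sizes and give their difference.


GO = nominal - lower_tol (smallest hole = maximum material condition)
GO = 16.2 - 0.178 = 16.022
NO-GO = nominal + upper_tol (largest hole = least material condition)
NO-GO = 16.2 + 0.026 = 16.226
spread = NO-GO - GO = 16.226 - 16.022 = 0.2040

0.2040


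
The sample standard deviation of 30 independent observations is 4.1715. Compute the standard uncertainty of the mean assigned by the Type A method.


u_A = s / sqrt(n)
u_A = 4.1715 / sqrt(30)
u_A = 4.1715 / 5.4772256
u_A = 0.7616

0.7616


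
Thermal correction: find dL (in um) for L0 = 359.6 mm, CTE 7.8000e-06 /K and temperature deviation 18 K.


dL = L * alpha * dT
= 359.6 * 7.8000e-06 * 18
= 0.0504878 mm
dL_um = 0.0504878 * 1000 = 50.4878 um

50.4878


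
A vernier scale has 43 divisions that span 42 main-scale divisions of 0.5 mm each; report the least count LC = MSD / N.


LC = MSD / n_div
= 0.5 / 43
= 0.0116

0.0116


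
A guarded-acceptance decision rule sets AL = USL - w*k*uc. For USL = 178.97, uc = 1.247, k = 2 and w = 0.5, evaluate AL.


U = k * uc = 2 * 1.247 = 2.494
guard band g = w * U = 0.5 * 2.494 = 1.247
AL = USL - g = 178.97 - 1.247
AL = 177.7230

177.7230


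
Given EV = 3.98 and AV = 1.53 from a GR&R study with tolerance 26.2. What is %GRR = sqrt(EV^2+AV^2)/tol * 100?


GRR = sqrt(EV^2 + AV^2) = sqrt(3.98^2 + 1.53^2) = 4.2639536
%GRR = GRR / tol * 100 = 4.2639536 / 26.2 * 100
%GRR = 16.2746

16.2746


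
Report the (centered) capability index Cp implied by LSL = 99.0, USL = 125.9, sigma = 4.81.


Cp = (USL - LSL) / (6 * sigma)
= (125.9 - 99.0) / (6 * 4.81)
= 26.9000 / 28.8600
= 0.9321

0.9321


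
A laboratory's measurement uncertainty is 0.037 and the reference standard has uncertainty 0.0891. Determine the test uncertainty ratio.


TUR = u_lab / u_ref
= 0.037 / 0.0891
= 0.4153

0.4153


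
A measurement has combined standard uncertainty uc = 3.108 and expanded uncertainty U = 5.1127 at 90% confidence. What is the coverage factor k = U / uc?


k = U / uc
k = 5.1127 / 3.108
k = 1.645

1.645


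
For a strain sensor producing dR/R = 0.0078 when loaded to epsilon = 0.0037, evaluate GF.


GF = (dR/R) / epsilon
= 0.0078 / 0.0037
= 2.1081

2.1081


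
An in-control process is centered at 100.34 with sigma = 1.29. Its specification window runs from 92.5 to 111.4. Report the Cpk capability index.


Cpu = (USL - mean) / (3*sigma) = (111.4 - 100.34) / (3*1.29) = 2.8579
Cpl = (mean - LSL) / (3*sigma) = (100.34 - 92.5) / (3*1.29) = 2.0258
Cpk = min(Cpu, Cpl) = 2.0258

2.0258


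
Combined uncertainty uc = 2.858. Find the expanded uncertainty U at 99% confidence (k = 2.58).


U = k * uc
U = 2.58 * 2.858
U = 7.3736

7.3736


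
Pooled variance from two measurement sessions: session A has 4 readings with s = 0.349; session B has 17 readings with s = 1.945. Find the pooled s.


s_p = sqrt(((n1-1)*s1^2 + (n2-1)*s2^2) / (n1+n2-2))
numerator = (4-1)*0.349^2 + (17-1)*1.945^2 = 0.365403 + 60.5284 = 60.893803
denominator = 4 + 17 - 2 = 19
s_p^2 = 60.893803 / 19 = 3.204937
s_p = sqrt(3.204937) = 1.7902

1.7902


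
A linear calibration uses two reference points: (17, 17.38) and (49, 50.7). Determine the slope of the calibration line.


slope = (y2 - y1) / (x2 - x1)
= (50.7 - 17.38) / (49 - 17)
= 33.3200 / 32
= 1.0413

1.0413


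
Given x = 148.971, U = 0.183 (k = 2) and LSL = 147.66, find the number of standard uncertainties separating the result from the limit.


u = U / k = 0.183 / 2 = 0.0915
margin = |LSL - x| = |147.66 - 148.971| = 1.311
z = margin / u = 1.311 / 0.0915
z = 14.3279

14.3279


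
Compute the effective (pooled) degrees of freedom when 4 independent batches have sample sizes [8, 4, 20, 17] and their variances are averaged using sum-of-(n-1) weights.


nu = sum_i (n_i - 1)
nu = ((8 - 1) + (4 - 1) + (20 - 1) + (17 - 1))
nu = 7 + 3 + 19 + 16
nu = 45

45


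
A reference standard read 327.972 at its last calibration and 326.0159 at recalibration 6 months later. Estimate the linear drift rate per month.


rate = (v2 - v1) / months
= (326.0159 - 327.972) / 6
= -1.9561 / 6
= -0.3260

-0.3260


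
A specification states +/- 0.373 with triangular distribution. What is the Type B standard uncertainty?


u_B = half_width / sqrt(6)
u_B = 0.373 / 2.4494897
u_B = 0.1523

0.1523


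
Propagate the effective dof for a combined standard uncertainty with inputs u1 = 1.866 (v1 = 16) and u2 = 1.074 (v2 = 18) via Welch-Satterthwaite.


uc = sqrt(u1^2 + u2^2) = sqrt(1.866^2 + 1.074^2) = 2.1530053
v_eff = uc^4 / (u1^4/v1 + u2^4/v2)
= 2.1530053^4 / (1.866^4/16 + 1.074^4/18)
= 21.487228 / 0.83166815
v_eff = 25.8363

25.8363


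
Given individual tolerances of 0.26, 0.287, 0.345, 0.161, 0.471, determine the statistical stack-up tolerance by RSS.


RSS = sqrt(0.26^2 + 0.287^2 + 0.345^2 + 0.161^2 + 0.471^2)
= sqrt(0.516756)
= 0.7189

0.7189


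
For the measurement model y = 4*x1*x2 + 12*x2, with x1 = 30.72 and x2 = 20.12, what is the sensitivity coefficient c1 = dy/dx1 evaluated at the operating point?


y = 4*x1*x2 + 12*x2
dy/dx1 = 4*x2
Evaluate at x2 = 20.12: c1 = 4 * 20.12
c1 = 80.4800

80.4800


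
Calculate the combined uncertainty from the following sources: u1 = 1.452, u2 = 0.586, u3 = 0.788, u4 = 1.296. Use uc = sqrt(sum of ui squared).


uc = sqrt(1.452^2 + 0.586^2 + 0.788^2 + 1.296^2)
uc = sqrt(4.75226)
uc = 2.1800

2.1800


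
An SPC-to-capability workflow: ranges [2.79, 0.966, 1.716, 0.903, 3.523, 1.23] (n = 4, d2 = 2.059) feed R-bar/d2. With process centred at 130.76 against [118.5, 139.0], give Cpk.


R_bar = (2.79 + 0.966 + 1.716 + 0.903 + 3.523 + 1.23) / 6 = 1.8546667
sigma = R_bar / d2 = 1.8546667 / 2.059 = 0.9007609
Cp = (USL - LSL)/(6*sigma) = (139.0 - 118.5)/(6*0.9007609) = 3.7931
Cpu = (139.0 - 130.76)/(3*0.9007609) = 3.0493
Cpl = (130.76 - 118.5)/(3*0.9007609) = 4.5369
Cpk = min(Cpu, Cpl) = 3.0493

3.0493


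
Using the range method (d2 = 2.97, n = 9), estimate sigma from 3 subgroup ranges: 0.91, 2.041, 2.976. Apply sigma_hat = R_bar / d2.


R_bar = (0.91 + 2.041 + 2.976) / 3
R_bar = 5.927 / 3 = 1.9756667
sigma_hat = R_bar / d2 = 1.9756667 / 2.97 = 0.6652

0.6652


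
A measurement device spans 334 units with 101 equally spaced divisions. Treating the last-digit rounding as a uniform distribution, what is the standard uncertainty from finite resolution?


resolution = range / divisions
resolution = 334 / 101 = 3.3069307
u_res = resolution / (2*sqrt(3))
u_res = 3.3069307 / 3.4641016
u_res = 0.9546

0.9546


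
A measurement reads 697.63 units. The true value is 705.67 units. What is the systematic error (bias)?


Systematic error = measured - true
= 697.63 - 705.67
= -8.0400

-8.0400


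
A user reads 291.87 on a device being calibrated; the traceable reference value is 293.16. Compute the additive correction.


Correction = standard - reading
= 293.16 - 291.87
= 1.2900

1.2900


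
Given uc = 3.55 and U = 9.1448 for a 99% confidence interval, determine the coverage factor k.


k = U / uc
k = 9.1448 / 3.55
k = 2.576

2.576


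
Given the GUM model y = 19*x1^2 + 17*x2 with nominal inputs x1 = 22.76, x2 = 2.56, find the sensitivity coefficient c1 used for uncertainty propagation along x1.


y = 19*x1^2 + 17*x2
dy/dx1 = 2*19*x1
Evaluate at x1 = 22.76: c1 = 38 * 22.76
c1 = 864.8800

864.8800


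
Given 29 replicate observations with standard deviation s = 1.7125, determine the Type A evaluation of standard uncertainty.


u_A = s / sqrt(n)
u_A = 1.7125 / sqrt(29)
u_A = 1.7125 / 5.3851648
u_A = 0.3180

0.3180


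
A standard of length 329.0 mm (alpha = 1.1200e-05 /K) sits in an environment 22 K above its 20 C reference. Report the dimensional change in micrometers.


dL = L * alpha * dT
= 329.0 * 1.1200e-05 * 22
= 0.0810656 mm
dL_um = 0.0810656 * 1000 = 81.0656 um

81.0656


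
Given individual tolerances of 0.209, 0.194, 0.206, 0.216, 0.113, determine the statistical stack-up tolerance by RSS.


RSS = sqrt(0.209^2 + 0.194^2 + 0.206^2 + 0.216^2 + 0.113^2)
= sqrt(0.183178)
= 0.4280

0.4280


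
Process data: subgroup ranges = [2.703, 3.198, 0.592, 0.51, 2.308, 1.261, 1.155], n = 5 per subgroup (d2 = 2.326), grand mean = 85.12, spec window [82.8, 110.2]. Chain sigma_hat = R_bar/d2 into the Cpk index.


R_bar = (2.703 + 3.198 + 0.592 + 0.51 + 2.308 + 1.261 + 1.155) / 7 = 1.6752857
sigma = R_bar / d2 = 1.6752857 / 2.326 = 0.72024321
Cp = (USL - LSL)/(6*sigma) = (110.2 - 82.8)/(6*0.72024321) = 6.3405
Cpu = (110.2 - 85.12)/(3*0.72024321) = 11.6072
Cpl = (85.12 - 82.8)/(3*0.72024321) = 1.0737
Cpk = min(Cpu, Cpl) = 1.0737

1.0737


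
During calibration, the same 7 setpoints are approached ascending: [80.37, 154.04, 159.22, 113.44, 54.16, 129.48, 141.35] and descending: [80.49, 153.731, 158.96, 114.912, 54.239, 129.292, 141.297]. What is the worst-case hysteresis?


|80.37 - 80.49| = 0.1200
|154.04 - 153.731| = 0.3090
|159.22 - 158.96| = 0.2600
|113.44 - 114.912| = 1.4720
|54.16 - 54.239| = 0.0790
|129.48 - 129.292| = 0.1880
|141.35 - 141.297| = 0.0530
hysteresis = max(diffs) = 1.4720

1.4720


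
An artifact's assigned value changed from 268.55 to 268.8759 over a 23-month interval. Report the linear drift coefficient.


rate = (v2 - v1) / months
= (268.8759 - 268.55) / 23
= 0.3259 / 23
= 0.0142

0.0142


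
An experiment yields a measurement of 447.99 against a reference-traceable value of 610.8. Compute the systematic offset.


Systematic error = measured - true
= 447.99 - 610.8
= -162.8100

-162.8100


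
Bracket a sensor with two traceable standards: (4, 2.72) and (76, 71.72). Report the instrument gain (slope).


slope = (y2 - y1) / (x2 - x1)
= (71.72 - 2.72) / (76 - 4)
= 69.0000 / 72
= 0.9583

0.9583


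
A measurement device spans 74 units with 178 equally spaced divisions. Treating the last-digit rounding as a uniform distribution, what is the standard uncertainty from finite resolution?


resolution = range / divisions
resolution = 74 / 178 = 0.41573034
u_res = resolution / (2*sqrt(3))
u_res = 0.41573034 / 3.4641016
u_res = 0.1200

0.1200


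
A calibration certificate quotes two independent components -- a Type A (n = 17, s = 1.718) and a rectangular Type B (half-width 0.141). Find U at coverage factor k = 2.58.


u_A = s / sqrt(n) = 1.718 / sqrt(17) = 0.4166762
u_B = half_width / sqrt(3) = 0.141 / sqrt(3) = 0.081406388
uc = sqrt(u_A^2 + u_B^2) = sqrt(0.4166762^2 + 0.081406388^2) = 0.42455395
U = k * uc = 2.58 * 0.42455395
U = 1.0953

1.0953


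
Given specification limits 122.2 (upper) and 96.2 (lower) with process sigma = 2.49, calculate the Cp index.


Cp = (USL - LSL) / (6 * sigma)
= (122.2 - 96.2) / (6 * 2.49)
= 26.0000 / 14.9400
= 1.7403

1.7403


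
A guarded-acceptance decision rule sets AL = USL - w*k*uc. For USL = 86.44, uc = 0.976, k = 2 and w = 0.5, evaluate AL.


U = k * uc = 2 * 0.976 = 1.952
guard band g = w * U = 0.5 * 1.952 = 0.976
AL = USL - g = 86.44 - 0.976
AL = 85.4640

85.4640


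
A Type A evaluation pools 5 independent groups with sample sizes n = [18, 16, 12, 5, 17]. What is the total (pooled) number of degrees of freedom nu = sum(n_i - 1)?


nu = sum_i (n_i - 1)
nu = ((18 - 1) + (16 - 1) + (12 - 1) + (5 - 1) + (17 - 1))
nu = 17 + 15 + 11 + 4 + 16
nu = 63

63


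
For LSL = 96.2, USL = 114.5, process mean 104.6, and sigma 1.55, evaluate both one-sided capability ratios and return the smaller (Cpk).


Cpu = (USL - mean) / (3*sigma) = (114.5 - 104.6) / (3*1.55) = 2.1290
Cpl = (mean - LSL) / (3*sigma) = (104.6 - 96.2) / (3*1.55) = 1.8065
Cpk = min(Cpu, Cpl) = 1.8065

1.8065


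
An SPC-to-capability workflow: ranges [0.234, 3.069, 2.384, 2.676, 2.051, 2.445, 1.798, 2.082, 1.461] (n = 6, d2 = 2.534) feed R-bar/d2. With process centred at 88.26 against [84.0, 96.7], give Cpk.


R_bar = (0.234 + 3.069 + 2.384 + 2.676 + 2.051 + 2.445 + 1.798 + 2.082 + 1.461) / 9 = 2.0222222
sigma = R_bar / d2 = 2.0222222 / 2.534 = 0.7980356
Cp = (USL - LSL)/(6*sigma) = (96.7 - 84.0)/(6*0.7980356) = 2.6523
Cpu = (96.7 - 88.26)/(3*0.7980356) = 3.5253
Cpl = (88.26 - 84.0)/(3*0.7980356) = 1.7794
Cpk = min(Cpu, Cpl) = 1.7794

1.7794


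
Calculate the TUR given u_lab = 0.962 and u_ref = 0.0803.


TUR = u_lab / u_ref
= 0.962 / 0.0803
= 11.9801

11.9801


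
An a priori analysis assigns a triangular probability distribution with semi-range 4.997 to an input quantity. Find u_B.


u_B = half_width / sqrt(6)
u_B = 4.997 / 2.4494897
u_B = 2.0400

2.0400


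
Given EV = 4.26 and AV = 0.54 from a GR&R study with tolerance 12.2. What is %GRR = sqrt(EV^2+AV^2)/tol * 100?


GRR = sqrt(EV^2 + AV^2) = sqrt(4.26^2 + 0.54^2) = 4.294089
%GRR = GRR / tol * 100 = 4.294089 / 12.2 * 100
%GRR = 35.1975

35.1975


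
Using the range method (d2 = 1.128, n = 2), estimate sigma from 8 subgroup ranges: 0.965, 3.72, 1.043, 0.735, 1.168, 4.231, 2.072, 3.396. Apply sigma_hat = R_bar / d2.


R_bar = (0.965 + 3.72 + 1.043 + 0.735 + 1.168 + 4.231 + 2.072 + 3.396) / 8
R_bar = 17.33 / 8 = 2.16625
sigma_hat = R_bar / d2 = 2.16625 / 1.128 = 1.9204

1.9204


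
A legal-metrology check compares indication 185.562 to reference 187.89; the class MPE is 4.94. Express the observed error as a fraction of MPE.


e = indication - reference = 185.562 - 187.89 = -2.3280
|e| = 2.3280
ratio = |e| / MPE = 2.3280 / 4.94
ratio = 0.4713

0.4713


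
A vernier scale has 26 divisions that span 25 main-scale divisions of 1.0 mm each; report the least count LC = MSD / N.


LC = MSD / n_div
= 1.0 / 26
= 0.0385

0.0385


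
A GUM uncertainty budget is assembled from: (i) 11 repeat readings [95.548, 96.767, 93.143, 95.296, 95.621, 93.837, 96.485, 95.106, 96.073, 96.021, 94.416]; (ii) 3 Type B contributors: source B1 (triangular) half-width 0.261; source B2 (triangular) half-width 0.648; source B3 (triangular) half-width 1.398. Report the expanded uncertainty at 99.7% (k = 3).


mean = (95.548 + 96.767 + 93.143 + 95.296 + 95.621 + 93.837 + 96.485 + 95.106 + 96.073 + 96.021 + 94.416) / 11 = 95.30118182
s = sqrt(sum((x - mean)^2)/(n-1)) = 1.1158109
u_A = s / sqrt(n) = 1.1158109 / sqrt(11) = 0.33642964
u_B1 = 0.261 / sqrt(6) = 0.1065528
u_B2 = 0.648 / sqrt(6) = 0.26454489
u_B3 = 1.398 / sqrt(6) = 0.57073111
uc = sqrt(0.33642964^2 + 0.1065528^2 + 0.26454489^2 + 0.57073111^2) = 0.72128802
U = k * uc = 3 * 0.72128802
U = 2.1639

2.1639


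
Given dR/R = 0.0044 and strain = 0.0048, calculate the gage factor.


GF = (dR/R) / epsilon
= 0.0044 / 0.0048
= 0.9167

0.9167


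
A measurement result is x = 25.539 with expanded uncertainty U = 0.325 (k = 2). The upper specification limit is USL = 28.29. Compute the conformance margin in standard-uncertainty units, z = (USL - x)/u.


u = U / k = 0.325 / 2 = 0.1625
margin = |USL - x| = |28.29 - 25.539| = 2.751
z = margin / u = 2.751 / 0.1625
z = 16.9292

16.9292


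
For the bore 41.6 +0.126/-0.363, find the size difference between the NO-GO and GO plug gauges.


GO = nominal - lower_tol (smallest hole = maximum material condition)
GO = 41.6 - 0.363 = 41.237
NO-GO = nominal + upper_tol (largest hole = least material condition)
NO-GO = 41.6 + 0.126 = 41.726
spread = NO-GO - GO = 41.726 - 41.237 = 0.4890

0.4890


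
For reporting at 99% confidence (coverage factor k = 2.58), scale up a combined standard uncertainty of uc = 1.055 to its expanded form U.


U = k * uc
U = 2.58 * 1.055
U = 2.7219

2.7219


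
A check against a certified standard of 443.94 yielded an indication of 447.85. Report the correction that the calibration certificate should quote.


Correction = standard - reading
= 443.94 - 447.85
= -3.9100

-3.9100


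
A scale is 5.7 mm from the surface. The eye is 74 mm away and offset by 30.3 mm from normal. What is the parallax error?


error = h * offset / d
= 5.7 * 30.3 / 74
= 2.3339

2.3339


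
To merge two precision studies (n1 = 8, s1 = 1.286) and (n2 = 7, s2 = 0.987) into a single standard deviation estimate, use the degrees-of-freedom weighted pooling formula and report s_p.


s_p = sqrt(((n1-1)*s1^2 + (n2-1)*s2^2) / (n1+n2-2))
numerator = (8-1)*1.286^2 + (7-1)*0.987^2 = 11.576572 + 5.845014 = 17.421586
denominator = 8 + 7 - 2 = 13
s_p^2 = 17.421586 / 13 = 1.340122
s_p = sqrt(1.340122) = 1.1576

1.1576


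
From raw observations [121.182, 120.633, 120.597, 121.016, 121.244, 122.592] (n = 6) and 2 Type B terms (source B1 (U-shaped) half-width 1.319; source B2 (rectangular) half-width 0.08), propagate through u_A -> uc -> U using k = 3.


mean = (121.182 + 120.633 + 120.597 + 121.016 + 121.244 + 122.592) / 6 = 121.2106667
s = sqrt(sum((x - mean)^2)/(n-1)) = 0.72913584
u_A = s / sqrt(n) = 0.72913584 / sqrt(6) = 0.29766846
u_B1 = 1.319 / sqrt(2) = 0.93267384
u_B2 = 0.08 / sqrt(3) = 0.046188022
uc = sqrt(0.29766846^2 + 0.93267384^2 + 0.046188022^2) = 0.98011241
U = k * uc = 3 * 0.98011241
U = 2.9403

2.9403


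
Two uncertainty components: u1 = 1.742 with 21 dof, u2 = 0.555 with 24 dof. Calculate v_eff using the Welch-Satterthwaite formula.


uc = sqrt(u1^2 + u2^2) = sqrt(1.742^2 + 0.555^2) = 1.8282749
v_eff = uc^4 / (u1^4/v1 + u2^4/v2)
= 1.8282749^4 / (1.742^4/21 + 0.555^4/24)
= 11.172902 / 0.44245705
v_eff = 25.2519

25.2519


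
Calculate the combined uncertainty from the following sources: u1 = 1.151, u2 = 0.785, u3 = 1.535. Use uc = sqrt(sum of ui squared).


uc = sqrt(1.151^2 + 0.785^2 + 1.535^2)
uc = sqrt(4.297251)
uc = 2.0730

2.0730


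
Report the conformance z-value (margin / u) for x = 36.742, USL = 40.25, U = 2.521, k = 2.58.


u = U / k = 2.521 / 2.58 = 0.97713178
margin = |USL - x| = |40.25 - 36.742| = 3.508
z = margin / u = 3.508 / 0.97713178
z = 3.5901

3.5901


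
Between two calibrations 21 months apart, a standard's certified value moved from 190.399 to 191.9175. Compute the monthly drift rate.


rate = (v2 - v1) / months
= (191.9175 - 190.399) / 21
= 1.5185 / 21
= 0.0723

0.0723


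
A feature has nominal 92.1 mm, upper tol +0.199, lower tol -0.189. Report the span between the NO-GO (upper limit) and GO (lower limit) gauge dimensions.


GO = nominal - lower_tol (smallest hole = maximum material condition)
GO = 92.1 - 0.189 = 91.911
NO-GO = nominal + upper_tol (largest hole = least material condition)
NO-GO = 92.1 + 0.199 = 92.299
spread = NO-GO - GO = 92.299 - 91.911 = 0.3880

0.3880


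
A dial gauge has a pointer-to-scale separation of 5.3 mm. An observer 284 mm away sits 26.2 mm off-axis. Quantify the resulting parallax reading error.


error = h * offset / d
= 5.3 * 26.2 / 284
= 0.4889

0.4889


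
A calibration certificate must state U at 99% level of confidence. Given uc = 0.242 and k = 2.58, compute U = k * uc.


U = k * uc
U = 2.58 * 0.242
U = 0.6244

0.6244


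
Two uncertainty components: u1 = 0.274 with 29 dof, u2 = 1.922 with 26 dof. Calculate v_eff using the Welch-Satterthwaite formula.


uc = sqrt(u1^2 + u2^2) = sqrt(0.274^2 + 1.922^2) = 1.9414325
v_eff = uc^4 / (u1^4/v1 + u2^4/v2)
= 1.9414325^4 / (0.274^4/29 + 1.922^4/26)
= 14.206568 / 0.52505038
v_eff = 27.0575

27.0575


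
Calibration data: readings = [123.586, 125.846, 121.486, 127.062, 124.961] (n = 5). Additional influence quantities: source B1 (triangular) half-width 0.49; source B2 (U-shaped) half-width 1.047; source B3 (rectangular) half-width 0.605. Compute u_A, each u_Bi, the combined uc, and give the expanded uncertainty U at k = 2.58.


mean = (123.586 + 125.846 + 121.486 + 127.062 + 124.961) / 5 = 124.5882
s = sqrt(sum((x - mean)^2)/(n-1)) = 2.1487657
u_A = s / sqrt(n) = 2.1487657 / sqrt(5) = 0.96095723
u_B1 = 0.49 / sqrt(6) = 0.20004166
u_B2 = 1.047 / sqrt(2) = 0.7403408
u_B3 = 0.605 / sqrt(3) = 0.34929691
uc = sqrt(0.96095723^2 + 0.20004166^2 + 0.7403408^2 + 0.34929691^2) = 1.2781112
U = k * uc = 2.58 * 1.2781112
U = 3.2975

3.2975


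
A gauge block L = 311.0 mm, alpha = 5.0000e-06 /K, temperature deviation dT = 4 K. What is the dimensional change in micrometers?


dL = L * alpha * dT
= 311.0 * 5.0000e-06 * 4
= 0.0062200 mm
dL_um = 0.0062200 * 1000 = 6.2200 um

6.2200


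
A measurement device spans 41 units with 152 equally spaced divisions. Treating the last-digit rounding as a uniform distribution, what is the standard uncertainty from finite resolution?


resolution = range / divisions
resolution = 41 / 152 = 0.26973684
u_res = resolution / (2*sqrt(3))
u_res = 0.26973684 / 3.4641016
u_res = 0.0779

0.0779


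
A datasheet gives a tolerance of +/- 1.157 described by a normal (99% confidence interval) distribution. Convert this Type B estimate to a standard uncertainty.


u_B = half_width / 2.576
u_B = 1.157 / 2.576
u_B = 0.4491

0.4491


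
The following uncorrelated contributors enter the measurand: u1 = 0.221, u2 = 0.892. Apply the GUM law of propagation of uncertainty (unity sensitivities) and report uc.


uc = sqrt(0.221^2 + 0.892^2)
uc = sqrt(0.844505)
uc = 0.9190

0.9190


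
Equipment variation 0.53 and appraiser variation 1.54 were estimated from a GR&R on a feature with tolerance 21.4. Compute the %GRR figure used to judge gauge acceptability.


GRR = sqrt(EV^2 + AV^2) = sqrt(0.53^2 + 1.54^2) = 1.6286497
%GRR = GRR / tol * 100 = 1.6286497 / 21.4 * 100
%GRR = 7.6105

7.6105
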